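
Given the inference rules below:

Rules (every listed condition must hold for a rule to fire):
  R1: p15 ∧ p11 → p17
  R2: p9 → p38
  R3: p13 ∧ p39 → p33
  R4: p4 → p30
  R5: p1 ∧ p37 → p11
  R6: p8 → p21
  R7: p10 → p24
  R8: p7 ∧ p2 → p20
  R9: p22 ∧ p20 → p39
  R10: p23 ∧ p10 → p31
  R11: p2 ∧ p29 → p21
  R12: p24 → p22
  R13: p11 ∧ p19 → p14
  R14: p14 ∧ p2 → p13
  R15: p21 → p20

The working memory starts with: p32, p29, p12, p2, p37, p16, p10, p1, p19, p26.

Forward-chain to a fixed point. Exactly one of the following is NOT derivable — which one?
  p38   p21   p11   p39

Round 1: R5 [p1 ∧ p37 → p11]; R7 [p10 → p24]; R11 [p2 ∧ p29 → p21]. Adds p11, p24, p21.
Round 2: R12 [p24 → p22]; R13 [p11 ∧ p19 → p14]; R15 [p21 → p20]. Adds p22, p14, p20.
Round 3: R9 [p22 ∧ p20 → p39]; R14 [p14 ∧ p2 → p13]. Adds p39, p13.
Round 4: R3 [p13 ∧ p39 → p33]. Adds p33.
Derived: p11 (round 1), p39 (round 3), p21 (round 1). p38 never appears in any round.

p38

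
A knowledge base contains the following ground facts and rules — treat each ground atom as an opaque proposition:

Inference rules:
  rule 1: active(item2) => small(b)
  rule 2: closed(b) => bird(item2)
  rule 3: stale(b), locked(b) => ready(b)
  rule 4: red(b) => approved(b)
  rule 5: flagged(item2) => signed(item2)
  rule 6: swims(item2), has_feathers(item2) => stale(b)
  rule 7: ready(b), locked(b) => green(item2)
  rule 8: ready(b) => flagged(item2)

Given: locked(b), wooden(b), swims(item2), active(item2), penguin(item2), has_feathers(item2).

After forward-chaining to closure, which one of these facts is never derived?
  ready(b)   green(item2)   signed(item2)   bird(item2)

bird(item2)

[1] rule 1 [active(item2) => small(b)]; rule 6 [swims(item2), has_feathers(item2) => stale(b)]. ⇒ new: small(b), stale(b).
[2] rule 3 [stale(b), locked(b) => ready(b)]. ⇒ new: ready(b).
[3] rule 7 [ready(b), locked(b) => green(item2)]; rule 8 [ready(b) => flagged(item2)]. ⇒ new: green(item2), flagged(item2).
[4] rule 5 [flagged(item2) => signed(item2)]. ⇒ new: signed(item2).
Derived: green(item2) (round 3), signed(item2) (round 4), ready(b) (round 2). bird(item2) never appears in any round.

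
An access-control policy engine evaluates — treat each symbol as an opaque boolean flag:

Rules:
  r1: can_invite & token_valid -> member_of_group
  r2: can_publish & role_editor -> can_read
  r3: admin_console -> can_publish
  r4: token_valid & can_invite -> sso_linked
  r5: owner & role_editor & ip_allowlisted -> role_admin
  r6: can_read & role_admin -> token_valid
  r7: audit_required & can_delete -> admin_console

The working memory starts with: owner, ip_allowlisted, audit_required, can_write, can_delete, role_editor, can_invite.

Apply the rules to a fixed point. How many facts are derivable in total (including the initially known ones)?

14

Round 1: r5 [owner & role_editor & ip_allowlisted -> role_admin]; r7 [audit_required & can_delete -> admin_console]. New: role_admin, admin_console.
Round 2: r3 [admin_console -> can_publish]. New: can_publish.
Round 3: r2 [can_publish & role_editor -> can_read]. New: can_read.
Round 4: r6 [can_read & role_admin -> token_valid]. New: token_valid.
Round 5: r1 [can_invite & token_valid -> member_of_group]; r4 [token_valid & can_invite -> sso_linked]. New: member_of_group, sso_linked.
Closure: {admin_console, audit_required, can_delete, can_invite, can_publish, can_read, can_write, ip_allowlisted, member_of_group, owner, role_admin, role_editor, sso_linked, token_valid} — 14 facts.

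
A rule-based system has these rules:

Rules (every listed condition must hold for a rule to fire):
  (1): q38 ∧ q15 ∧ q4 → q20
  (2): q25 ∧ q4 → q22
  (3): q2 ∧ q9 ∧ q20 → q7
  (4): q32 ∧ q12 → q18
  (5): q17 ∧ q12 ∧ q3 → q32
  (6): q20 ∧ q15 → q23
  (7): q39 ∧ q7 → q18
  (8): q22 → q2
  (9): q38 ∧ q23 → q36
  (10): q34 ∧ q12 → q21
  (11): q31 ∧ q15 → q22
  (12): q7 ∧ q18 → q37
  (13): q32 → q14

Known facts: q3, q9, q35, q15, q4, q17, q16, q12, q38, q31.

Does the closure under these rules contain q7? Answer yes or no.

Round 1 fires (1), (5), (11), giving q20, q32, q22.
Round 2 fires (4), (6), (8), (13), giving q18, q23, q2, q14.
Round 3 fires (3), (9), giving q7, q36.
Round 4 fires (12), giving q37.
q7 appears in round 3, so it is derivable.

yes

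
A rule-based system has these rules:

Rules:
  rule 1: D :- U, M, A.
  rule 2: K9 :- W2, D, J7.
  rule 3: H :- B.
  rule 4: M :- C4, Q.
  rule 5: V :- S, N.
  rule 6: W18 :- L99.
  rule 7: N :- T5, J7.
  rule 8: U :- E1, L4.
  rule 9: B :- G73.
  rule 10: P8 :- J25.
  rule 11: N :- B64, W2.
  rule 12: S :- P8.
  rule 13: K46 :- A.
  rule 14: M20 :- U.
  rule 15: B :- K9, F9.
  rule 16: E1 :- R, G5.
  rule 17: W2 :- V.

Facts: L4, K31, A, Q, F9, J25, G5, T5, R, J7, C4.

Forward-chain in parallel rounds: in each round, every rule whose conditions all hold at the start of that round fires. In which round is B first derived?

[1] rule 4 [M :- C4, Q.]; rule 7 [N :- T5, J7.]; rule 10 [P8 :- J25.]; rule 13 [K46 :- A.]; rule 16 [E1 :- R, G5.]. ⇒ new: M, N, P8, K46, E1.
[2] rule 8 [U :- E1, L4.]; rule 12 [S :- P8.]. ⇒ new: U, S.
[3] rule 1 [D :- U, M, A.]; rule 5 [V :- S, N.]; rule 14 [M20 :- U.]. ⇒ new: D, V, M20.
[4] rule 17 [W2 :- V.]. ⇒ new: W2.
[5] rule 2 [K9 :- W2, D, J7.]. ⇒ new: K9.
[6] rule 15 [B :- K9, F9.]. ⇒ new: B.
B first appears in round 6.

6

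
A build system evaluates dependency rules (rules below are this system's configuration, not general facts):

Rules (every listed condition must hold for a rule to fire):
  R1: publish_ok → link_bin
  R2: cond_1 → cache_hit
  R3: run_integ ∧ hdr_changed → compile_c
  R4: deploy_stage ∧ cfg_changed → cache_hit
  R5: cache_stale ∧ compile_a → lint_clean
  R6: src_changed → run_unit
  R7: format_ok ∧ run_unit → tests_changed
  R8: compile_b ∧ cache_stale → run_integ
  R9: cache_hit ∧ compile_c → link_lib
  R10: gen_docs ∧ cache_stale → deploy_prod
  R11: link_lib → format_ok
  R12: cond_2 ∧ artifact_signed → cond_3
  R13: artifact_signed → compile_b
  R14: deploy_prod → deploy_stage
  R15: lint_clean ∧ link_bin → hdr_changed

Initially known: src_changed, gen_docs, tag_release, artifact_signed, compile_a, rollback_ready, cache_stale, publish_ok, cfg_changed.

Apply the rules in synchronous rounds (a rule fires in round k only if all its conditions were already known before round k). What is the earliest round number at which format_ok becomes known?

Round 1: R1 [publish_ok → link_bin]; R5 [cache_stale ∧ compile_a → lint_clean]; R6 [src_changed → run_unit]; R10 [gen_docs ∧ cache_stale → deploy_prod]; R13 [artifact_signed → compile_b]. Adds link_bin, lint_clean, run_unit, deploy_prod, compile_b.
Round 2: R8 [compile_b ∧ cache_stale → run_integ]; R14 [deploy_prod → deploy_stage]; R15 [lint_clean ∧ link_bin → hdr_changed]. Adds run_integ, deploy_stage, hdr_changed.
Round 3: R3 [run_integ ∧ hdr_changed → compile_c]; R4 [deploy_stage ∧ cfg_changed → cache_hit]. Adds compile_c, cache_hit.
Round 4: R9 [cache_hit ∧ compile_c → link_lib]. Adds link_lib.
Round 5: R11 [link_lib → format_ok]. Adds format_ok.
format_ok first appears in round 5.

5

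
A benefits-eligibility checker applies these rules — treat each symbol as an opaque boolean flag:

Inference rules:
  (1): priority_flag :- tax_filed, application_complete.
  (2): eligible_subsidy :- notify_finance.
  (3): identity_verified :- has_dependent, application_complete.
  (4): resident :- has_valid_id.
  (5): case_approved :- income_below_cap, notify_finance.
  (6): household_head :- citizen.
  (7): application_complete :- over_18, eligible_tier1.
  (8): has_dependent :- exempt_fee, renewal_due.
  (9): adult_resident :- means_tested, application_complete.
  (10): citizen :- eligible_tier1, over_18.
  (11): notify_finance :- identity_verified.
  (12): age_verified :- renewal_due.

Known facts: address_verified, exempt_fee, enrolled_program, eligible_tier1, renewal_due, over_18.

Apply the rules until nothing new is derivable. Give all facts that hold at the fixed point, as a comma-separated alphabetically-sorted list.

address_verified, age_verified, application_complete, citizen, eligible_subsidy, eligible_tier1, enrolled_program, exempt_fee, has_dependent, household_head, identity_verified, notify_finance, over_18, renewal_due

Round 1: (7) [application_complete :- over_18, eligible_tier1.]; (8) [has_dependent :- exempt_fee, renewal_due.]; (10) [citizen :- eligible_tier1, over_18.]; (12) [age_verified :- renewal_due.]. New: application_complete, has_dependent, citizen, age_verified.
Round 2: (3) [identity_verified :- has_dependent, application_complete.]; (6) [household_head :- citizen.]. New: identity_verified, household_head.
Round 3: (11) [notify_finance :- identity_verified.]. New: notify_finance.
Round 4: (2) [eligible_subsidy :- notify_finance.]. New: eligible_subsidy.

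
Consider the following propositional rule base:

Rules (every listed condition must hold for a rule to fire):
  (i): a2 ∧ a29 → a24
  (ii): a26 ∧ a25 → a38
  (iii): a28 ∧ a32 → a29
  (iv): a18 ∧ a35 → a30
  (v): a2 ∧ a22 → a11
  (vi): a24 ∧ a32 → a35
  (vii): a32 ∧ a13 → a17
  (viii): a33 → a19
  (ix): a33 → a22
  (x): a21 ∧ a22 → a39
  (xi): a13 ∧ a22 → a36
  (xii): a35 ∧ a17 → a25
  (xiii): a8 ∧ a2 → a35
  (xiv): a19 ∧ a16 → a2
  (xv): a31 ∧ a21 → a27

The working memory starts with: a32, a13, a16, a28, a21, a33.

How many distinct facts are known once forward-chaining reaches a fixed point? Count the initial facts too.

Round 1 — (iii), (vii), (viii), (ix), derive a29, a17, a19, a22.
Round 2 — (x), (xi), (xiv), derive a39, a36, a2.
Round 3 — (i), (v), derive a24, a11.
Round 4 — (vi), derive a35.
Round 5 — (xii), derive a25.
Closure: {a11, a13, a16, a17, a19, a2, a21, a22, a24, a25, a28, a29, a32, a33, a35, a36, a39} — 17 facts.

17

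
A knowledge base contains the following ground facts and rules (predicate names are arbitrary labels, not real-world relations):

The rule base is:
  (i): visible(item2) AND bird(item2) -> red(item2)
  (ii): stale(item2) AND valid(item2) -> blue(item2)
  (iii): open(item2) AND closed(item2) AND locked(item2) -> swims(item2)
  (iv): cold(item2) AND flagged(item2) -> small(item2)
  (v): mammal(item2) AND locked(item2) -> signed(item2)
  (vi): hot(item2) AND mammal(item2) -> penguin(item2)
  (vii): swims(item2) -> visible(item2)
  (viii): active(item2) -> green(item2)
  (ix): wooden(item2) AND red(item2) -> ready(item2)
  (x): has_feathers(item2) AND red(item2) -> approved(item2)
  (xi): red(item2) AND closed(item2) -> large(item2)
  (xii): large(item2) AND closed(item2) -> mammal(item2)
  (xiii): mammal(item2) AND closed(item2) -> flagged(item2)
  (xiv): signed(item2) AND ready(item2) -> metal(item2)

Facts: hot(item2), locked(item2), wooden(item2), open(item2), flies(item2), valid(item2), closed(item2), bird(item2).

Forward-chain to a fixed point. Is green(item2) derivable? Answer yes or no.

no

Round 1 fires (iii), giving swims(item2).
Round 2 fires (vii), giving visible(item2).
Round 3 fires (i), giving red(item2).
Round 4 fires (ix), (xi), giving ready(item2), large(item2).
Round 5 fires (xii), giving mammal(item2).
Round 6 fires (v), (vi), (xiii), giving signed(item2), penguin(item2), flagged(item2).
Round 7 fires (xiv), giving metal(item2).
Fixed point reached. green(item2) is concluded only by (viii); (viii) needs active(item2) (never derived).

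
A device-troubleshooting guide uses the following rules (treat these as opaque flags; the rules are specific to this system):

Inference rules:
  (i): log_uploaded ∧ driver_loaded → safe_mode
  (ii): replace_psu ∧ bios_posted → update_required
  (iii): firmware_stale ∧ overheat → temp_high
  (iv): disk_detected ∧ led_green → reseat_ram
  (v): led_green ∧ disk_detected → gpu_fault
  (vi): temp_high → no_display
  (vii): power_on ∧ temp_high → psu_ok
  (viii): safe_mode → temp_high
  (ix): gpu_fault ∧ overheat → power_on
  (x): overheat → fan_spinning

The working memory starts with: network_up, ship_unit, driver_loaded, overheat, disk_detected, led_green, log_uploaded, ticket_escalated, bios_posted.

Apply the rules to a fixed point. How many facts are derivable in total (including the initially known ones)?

17

Round 1: (i) [log_uploaded ∧ driver_loaded → safe_mode]; (iv) [disk_detected ∧ led_green → reseat_ram]; (v) [led_green ∧ disk_detected → gpu_fault]; (x) [overheat → fan_spinning]. Adds safe_mode, reseat_ram, gpu_fault, fan_spinning.
Round 2: (viii) [safe_mode → temp_high]; (ix) [gpu_fault ∧ overheat → power_on]. Adds temp_high, power_on.
Round 3: (vi) [temp_high → no_display]; (vii) [power_on ∧ temp_high → psu_ok]. Adds no_display, psu_ok.
Closure: {bios_posted, disk_detected, driver_loaded, fan_spinning, gpu_fault, led_green, log_uploaded, network_up, no_display, overheat, power_on, psu_ok, reseat_ram, safe_mode, ship_unit, temp_high, ticket_escalated} — 17 facts.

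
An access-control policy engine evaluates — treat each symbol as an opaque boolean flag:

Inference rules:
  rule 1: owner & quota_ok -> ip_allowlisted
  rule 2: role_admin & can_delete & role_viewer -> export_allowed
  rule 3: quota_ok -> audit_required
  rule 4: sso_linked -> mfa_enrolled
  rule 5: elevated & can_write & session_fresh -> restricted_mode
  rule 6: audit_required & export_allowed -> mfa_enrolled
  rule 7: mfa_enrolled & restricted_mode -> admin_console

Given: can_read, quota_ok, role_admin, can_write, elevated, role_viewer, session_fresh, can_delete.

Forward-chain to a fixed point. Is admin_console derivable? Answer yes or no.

Round 1 — rule 2, rule 3, rule 5, derive export_allowed, audit_required, restricted_mode.
Round 2 — rule 6, derive mfa_enrolled.
Round 3 — rule 7, derive admin_console.
admin_console appears in round 3, so it is derivable.

yes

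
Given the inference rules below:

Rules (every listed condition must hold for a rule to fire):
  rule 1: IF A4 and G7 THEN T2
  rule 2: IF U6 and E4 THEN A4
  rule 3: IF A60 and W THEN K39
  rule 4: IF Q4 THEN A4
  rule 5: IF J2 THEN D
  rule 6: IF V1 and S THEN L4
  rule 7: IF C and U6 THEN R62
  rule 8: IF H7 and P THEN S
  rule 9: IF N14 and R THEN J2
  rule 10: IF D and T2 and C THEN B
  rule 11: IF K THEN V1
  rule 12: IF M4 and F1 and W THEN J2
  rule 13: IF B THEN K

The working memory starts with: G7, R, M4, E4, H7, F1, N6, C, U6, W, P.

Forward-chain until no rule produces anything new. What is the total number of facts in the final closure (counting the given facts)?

21

[1] rule 2 [IF U6 and E4 THEN A4]; rule 7 [IF C and U6 THEN R62]; rule 8 [IF H7 and P THEN S]; rule 12 [IF M4 and F1 and W THEN J2]. ⇒ new: A4, R62, S, J2.
[2] rule 1 [IF A4 and G7 THEN T2]; rule 5 [IF J2 THEN D]. ⇒ new: T2, D.
[3] rule 10 [IF D and T2 and C THEN B]. ⇒ new: B.
[4] rule 13 [IF B THEN K]. ⇒ new: K.
[5] rule 11 [IF K THEN V1]. ⇒ new: V1.
[6] rule 6 [IF V1 and S THEN L4]. ⇒ new: L4.
Closure: {A4, B, C, D, E4, F1, G7, H7, J2, K, L4, M4, N6, P, R, R62, S, T2, U6, V1, W} — 21 facts.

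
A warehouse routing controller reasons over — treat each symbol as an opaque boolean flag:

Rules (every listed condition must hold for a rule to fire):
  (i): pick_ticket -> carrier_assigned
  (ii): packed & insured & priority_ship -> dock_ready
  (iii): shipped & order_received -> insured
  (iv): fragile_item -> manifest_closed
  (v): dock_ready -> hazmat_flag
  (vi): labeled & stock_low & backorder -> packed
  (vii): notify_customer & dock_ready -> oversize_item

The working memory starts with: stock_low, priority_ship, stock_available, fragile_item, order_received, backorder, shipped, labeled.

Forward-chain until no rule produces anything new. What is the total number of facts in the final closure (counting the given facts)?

[1] (iii) [shipped & order_received -> insured]; (iv) [fragile_item -> manifest_closed]; (vi) [labeled & stock_low & backorder -> packed]. ⇒ new: insured, manifest_closed, packed.
[2] (ii) [packed & insured & priority_ship -> dock_ready]. ⇒ new: dock_ready.
[3] (v) [dock_ready -> hazmat_flag]. ⇒ new: hazmat_flag.
Closure: {backorder, dock_ready, fragile_item, hazmat_flag, insured, labeled, manifest_closed, order_received, packed, priority_ship, shipped, stock_available, stock_low} — 13 facts.

13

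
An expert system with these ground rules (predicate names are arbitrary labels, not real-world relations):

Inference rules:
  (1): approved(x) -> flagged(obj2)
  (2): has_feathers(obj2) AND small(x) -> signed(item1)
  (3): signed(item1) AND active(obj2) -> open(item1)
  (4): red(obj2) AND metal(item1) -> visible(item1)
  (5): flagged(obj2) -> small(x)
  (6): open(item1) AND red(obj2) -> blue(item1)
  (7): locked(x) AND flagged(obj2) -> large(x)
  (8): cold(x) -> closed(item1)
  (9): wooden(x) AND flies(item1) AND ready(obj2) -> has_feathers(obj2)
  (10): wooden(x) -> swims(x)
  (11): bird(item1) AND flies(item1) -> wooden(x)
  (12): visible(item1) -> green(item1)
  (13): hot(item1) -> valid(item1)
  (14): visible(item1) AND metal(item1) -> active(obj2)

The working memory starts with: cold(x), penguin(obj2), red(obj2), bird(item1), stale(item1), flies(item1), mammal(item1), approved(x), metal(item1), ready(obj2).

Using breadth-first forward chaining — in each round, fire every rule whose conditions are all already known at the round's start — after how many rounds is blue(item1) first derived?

Round 1: (1) [approved(x) -> flagged(obj2)]; (4) [red(obj2) AND metal(item1) -> visible(item1)]; (8) [cold(x) -> closed(item1)]; (11) [bird(item1) AND flies(item1) -> wooden(x)]. Adds flagged(obj2), visible(item1), closed(item1), wooden(x).
Round 2: (5) [flagged(obj2) -> small(x)]; (9) [wooden(x) AND flies(item1) AND ready(obj2) -> has_feathers(obj2)]; (10) [wooden(x) -> swims(x)]; (12) [visible(item1) -> green(item1)]; (14) [visible(item1) AND metal(item1) -> active(obj2)]. Adds small(x), has_feathers(obj2), swims(x), green(item1), active(obj2).
Round 3: (2) [has_feathers(obj2) AND small(x) -> signed(item1)]. Adds signed(item1).
Round 4: (3) [signed(item1) AND active(obj2) -> open(item1)]. Adds open(item1).
Round 5: (6) [open(item1) AND red(obj2) -> blue(item1)]. Adds blue(item1).
blue(item1) first appears in round 5.

5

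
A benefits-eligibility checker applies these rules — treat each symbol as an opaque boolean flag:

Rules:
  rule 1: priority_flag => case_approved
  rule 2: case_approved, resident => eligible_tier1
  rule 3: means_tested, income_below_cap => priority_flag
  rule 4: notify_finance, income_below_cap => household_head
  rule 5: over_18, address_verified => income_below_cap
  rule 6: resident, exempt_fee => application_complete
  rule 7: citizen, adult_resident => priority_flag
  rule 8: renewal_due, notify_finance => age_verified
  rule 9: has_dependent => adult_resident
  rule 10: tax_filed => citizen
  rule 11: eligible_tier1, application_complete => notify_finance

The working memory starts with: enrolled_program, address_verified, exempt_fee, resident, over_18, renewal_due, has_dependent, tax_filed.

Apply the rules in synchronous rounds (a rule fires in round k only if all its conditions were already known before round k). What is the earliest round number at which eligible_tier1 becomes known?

4

Round 1 — rule 5, rule 6, rule 9, rule 10, derive income_below_cap, application_complete, adult_resident, citizen.
Round 2 — rule 7, derive priority_flag.
Round 3 — rule 1, derive case_approved.
Round 4 — rule 2, derive eligible_tier1.
eligible_tier1 first appears in round 4.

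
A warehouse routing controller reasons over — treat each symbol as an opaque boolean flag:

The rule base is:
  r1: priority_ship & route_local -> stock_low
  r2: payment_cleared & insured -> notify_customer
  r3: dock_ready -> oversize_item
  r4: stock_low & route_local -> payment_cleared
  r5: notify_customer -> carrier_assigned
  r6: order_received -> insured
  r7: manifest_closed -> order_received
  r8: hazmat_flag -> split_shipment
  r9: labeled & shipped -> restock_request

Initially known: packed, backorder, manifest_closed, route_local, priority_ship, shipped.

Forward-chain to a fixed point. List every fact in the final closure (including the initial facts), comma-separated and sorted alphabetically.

Round 1 fires r1, r7, giving stock_low, order_received.
Round 2 fires r4, r6, giving payment_cleared, insured.
Round 3 fires r2, giving notify_customer.
Round 4 fires r5, giving carrier_assigned.

backorder, carrier_assigned, insured, manifest_closed, notify_customer, order_received, packed, payment_cleared, priority_ship, route_local, shipped, stock_low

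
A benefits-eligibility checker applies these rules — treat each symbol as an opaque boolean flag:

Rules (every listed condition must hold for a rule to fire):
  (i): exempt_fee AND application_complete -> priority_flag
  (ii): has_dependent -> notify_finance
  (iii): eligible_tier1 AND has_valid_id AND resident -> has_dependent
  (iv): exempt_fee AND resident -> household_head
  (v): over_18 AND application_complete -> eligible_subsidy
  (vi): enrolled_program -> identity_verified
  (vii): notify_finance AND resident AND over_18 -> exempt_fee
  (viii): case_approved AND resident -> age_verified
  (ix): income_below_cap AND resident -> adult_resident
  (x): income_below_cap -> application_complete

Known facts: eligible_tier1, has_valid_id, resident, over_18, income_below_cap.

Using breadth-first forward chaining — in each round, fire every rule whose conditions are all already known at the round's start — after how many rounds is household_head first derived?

Round 1 fires (iii), (ix), (x), giving has_dependent, adult_resident, application_complete.
Round 2 fires (ii), (v), giving notify_finance, eligible_subsidy.
Round 3 fires (vii), giving exempt_fee.
Round 4 fires (i), (iv), giving priority_flag, household_head.
household_head first appears in round 4.

4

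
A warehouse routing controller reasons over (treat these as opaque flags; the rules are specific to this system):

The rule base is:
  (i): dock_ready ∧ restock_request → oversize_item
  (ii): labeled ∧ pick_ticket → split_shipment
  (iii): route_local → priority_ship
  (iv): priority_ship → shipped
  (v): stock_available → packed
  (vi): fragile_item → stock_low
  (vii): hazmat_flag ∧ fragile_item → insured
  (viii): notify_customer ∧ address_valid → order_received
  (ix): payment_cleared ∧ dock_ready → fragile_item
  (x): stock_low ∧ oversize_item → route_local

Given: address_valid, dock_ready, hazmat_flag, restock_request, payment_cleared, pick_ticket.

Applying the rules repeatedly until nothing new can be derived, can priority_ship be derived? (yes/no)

[1] (i) [dock_ready ∧ restock_request → oversize_item]; (ix) [payment_cleared ∧ dock_ready → fragile_item]. ⇒ new: oversize_item, fragile_item.
[2] (vi) [fragile_item → stock_low]; (vii) [hazmat_flag ∧ fragile_item → insured]. ⇒ new: stock_low, insured.
[3] (x) [stock_low ∧ oversize_item → route_local]. ⇒ new: route_local.
[4] (iii) [route_local → priority_ship]. ⇒ new: priority_ship.
[5] (iv) [priority_ship → shipped]. ⇒ new: shipped.
priority_ship appears in round 4, so it is derivable.

yes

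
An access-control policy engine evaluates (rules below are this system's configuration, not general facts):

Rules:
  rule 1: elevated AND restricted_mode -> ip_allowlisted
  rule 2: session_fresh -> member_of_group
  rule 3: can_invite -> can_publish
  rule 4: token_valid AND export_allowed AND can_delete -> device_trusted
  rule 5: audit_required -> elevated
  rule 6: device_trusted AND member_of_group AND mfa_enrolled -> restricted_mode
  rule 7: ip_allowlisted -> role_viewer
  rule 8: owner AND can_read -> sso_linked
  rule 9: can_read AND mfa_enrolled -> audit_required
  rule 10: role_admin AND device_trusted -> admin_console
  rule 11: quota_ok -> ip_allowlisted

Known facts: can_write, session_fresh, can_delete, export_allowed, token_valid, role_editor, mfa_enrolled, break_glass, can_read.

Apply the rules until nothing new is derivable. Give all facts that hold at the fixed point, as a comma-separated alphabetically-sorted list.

audit_required, break_glass, can_delete, can_read, can_write, device_trusted, elevated, export_allowed, ip_allowlisted, member_of_group, mfa_enrolled, restricted_mode, role_editor, role_viewer, session_fresh, token_valid

Round 1: rule 2 [session_fresh -> member_of_group]; rule 4 [token_valid AND export_allowed AND can_delete -> device_trusted]; rule 9 [can_read AND mfa_enrolled -> audit_required]. New: member_of_group, device_trusted, audit_required.
Round 2: rule 5 [audit_required -> elevated]; rule 6 [device_trusted AND member_of_group AND mfa_enrolled -> restricted_mode]. New: elevated, restricted_mode.
Round 3: rule 1 [elevated AND restricted_mode -> ip_allowlisted]. New: ip_allowlisted.
Round 4: rule 7 [ip_allowlisted -> role_viewer]. New: role_viewer.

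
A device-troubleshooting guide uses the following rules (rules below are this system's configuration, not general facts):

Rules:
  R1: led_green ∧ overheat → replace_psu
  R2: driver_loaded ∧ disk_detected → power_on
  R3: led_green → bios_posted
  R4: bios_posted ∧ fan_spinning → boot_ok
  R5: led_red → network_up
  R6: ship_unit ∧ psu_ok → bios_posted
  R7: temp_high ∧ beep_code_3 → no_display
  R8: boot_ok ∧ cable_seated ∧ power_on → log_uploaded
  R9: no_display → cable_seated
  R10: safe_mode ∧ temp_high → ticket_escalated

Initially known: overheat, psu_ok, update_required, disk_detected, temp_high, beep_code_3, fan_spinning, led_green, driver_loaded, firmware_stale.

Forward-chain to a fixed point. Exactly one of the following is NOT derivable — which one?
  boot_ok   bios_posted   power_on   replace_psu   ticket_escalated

Round 1: R1 [led_green ∧ overheat → replace_psu]; R2 [driver_loaded ∧ disk_detected → power_on]; R3 [led_green → bios_posted]; R7 [temp_high ∧ beep_code_3 → no_display]. Adds replace_psu, power_on, bios_posted, no_display.
Round 2: R4 [bios_posted ∧ fan_spinning → boot_ok]; R9 [no_display → cable_seated]. Adds boot_ok, cable_seated.
Round 3: R8 [boot_ok ∧ cable_seated ∧ power_on → log_uploaded]. Adds log_uploaded.
Derived: power_on (round 1), boot_ok (round 2), replace_psu (round 1), bios_posted (round 1). ticket_escalated never appears in any round.

ticket_escalated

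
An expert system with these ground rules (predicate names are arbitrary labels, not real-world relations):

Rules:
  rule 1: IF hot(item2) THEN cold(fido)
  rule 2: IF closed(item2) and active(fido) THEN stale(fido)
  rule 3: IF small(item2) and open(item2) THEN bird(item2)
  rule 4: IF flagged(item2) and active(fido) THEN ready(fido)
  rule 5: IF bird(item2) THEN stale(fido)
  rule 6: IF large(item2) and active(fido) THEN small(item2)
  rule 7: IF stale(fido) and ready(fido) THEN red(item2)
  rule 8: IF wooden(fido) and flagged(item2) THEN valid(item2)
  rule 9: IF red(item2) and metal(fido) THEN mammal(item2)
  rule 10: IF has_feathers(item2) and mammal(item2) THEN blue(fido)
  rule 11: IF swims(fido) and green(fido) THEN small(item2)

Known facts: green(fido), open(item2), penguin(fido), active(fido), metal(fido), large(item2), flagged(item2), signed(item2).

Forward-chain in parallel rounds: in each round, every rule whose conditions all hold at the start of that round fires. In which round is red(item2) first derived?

[1] rule 4 [IF flagged(item2) and active(fido) THEN ready(fido)]; rule 6 [IF large(item2) and active(fido) THEN small(item2)]. ⇒ new: ready(fido), small(item2).
[2] rule 3 [IF small(item2) and open(item2) THEN bird(item2)]. ⇒ new: bird(item2).
[3] rule 5 [IF bird(item2) THEN stale(fido)]. ⇒ new: stale(fido).
[4] rule 7 [IF stale(fido) and ready(fido) THEN red(item2)]. ⇒ new: red(item2).
red(item2) first appears in round 4.

4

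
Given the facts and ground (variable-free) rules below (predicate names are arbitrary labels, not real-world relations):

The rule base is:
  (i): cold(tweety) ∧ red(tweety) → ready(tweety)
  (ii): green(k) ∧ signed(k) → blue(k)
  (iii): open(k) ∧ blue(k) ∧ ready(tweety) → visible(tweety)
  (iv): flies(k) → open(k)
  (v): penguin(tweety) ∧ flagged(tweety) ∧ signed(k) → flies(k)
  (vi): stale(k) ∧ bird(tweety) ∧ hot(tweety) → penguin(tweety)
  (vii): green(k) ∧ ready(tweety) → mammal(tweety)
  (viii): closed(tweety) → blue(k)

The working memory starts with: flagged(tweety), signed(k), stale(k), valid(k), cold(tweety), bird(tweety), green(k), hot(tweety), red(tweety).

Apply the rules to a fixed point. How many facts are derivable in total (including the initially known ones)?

Round 1: (i) [cold(tweety) ∧ red(tweety) → ready(tweety)]; (ii) [green(k) ∧ signed(k) → blue(k)]; (vi) [stale(k) ∧ bird(tweety) ∧ hot(tweety) → penguin(tweety)]. New: ready(tweety), blue(k), penguin(tweety).
Round 2: (v) [penguin(tweety) ∧ flagged(tweety) ∧ signed(k) → flies(k)]; (vii) [green(k) ∧ ready(tweety) → mammal(tweety)]. New: flies(k), mammal(tweety).
Round 3: (iv) [flies(k) → open(k)]. New: open(k).
Round 4: (iii) [open(k) ∧ blue(k) ∧ ready(tweety) → visible(tweety)]. New: visible(tweety).
Closure: {bird(tweety), blue(k), cold(tweety), flagged(tweety), flies(k), green(k), hot(tweety), mammal(tweety), open(k), penguin(tweety), ready(tweety), red(tweety), signed(k), stale(k), valid(k), visible(tweety)} — 16 facts.

16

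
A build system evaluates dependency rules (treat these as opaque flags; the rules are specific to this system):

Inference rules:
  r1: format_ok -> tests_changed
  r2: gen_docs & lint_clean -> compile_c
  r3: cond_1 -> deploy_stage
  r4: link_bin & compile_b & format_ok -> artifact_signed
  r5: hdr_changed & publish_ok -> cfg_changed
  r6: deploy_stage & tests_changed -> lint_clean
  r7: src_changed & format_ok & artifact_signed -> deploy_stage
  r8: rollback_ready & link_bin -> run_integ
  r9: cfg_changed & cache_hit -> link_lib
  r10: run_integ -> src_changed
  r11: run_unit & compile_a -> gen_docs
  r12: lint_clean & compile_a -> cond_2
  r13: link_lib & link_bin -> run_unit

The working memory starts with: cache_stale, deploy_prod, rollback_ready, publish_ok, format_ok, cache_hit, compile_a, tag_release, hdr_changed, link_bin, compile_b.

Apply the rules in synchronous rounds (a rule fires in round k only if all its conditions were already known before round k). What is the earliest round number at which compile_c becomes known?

[1] r1 [format_ok -> tests_changed]; r4 [link_bin & compile_b & format_ok -> artifact_signed]; r5 [hdr_changed & publish_ok -> cfg_changed]; r8 [rollback_ready & link_bin -> run_integ]. ⇒ new: tests_changed, artifact_signed, cfg_changed, run_integ.
[2] r9 [cfg_changed & cache_hit -> link_lib]; r10 [run_integ -> src_changed]. ⇒ new: link_lib, src_changed.
[3] r7 [src_changed & format_ok & artifact_signed -> deploy_stage]; r13 [link_lib & link_bin -> run_unit]. ⇒ new: deploy_stage, run_unit.
[4] r6 [deploy_stage & tests_changed -> lint_clean]; r11 [run_unit & compile_a -> gen_docs]. ⇒ new: lint_clean, gen_docs.
[5] r2 [gen_docs & lint_clean -> compile_c]; r12 [lint_clean & compile_a -> cond_2]. ⇒ new: compile_c, cond_2.
compile_c first appears in round 5.

5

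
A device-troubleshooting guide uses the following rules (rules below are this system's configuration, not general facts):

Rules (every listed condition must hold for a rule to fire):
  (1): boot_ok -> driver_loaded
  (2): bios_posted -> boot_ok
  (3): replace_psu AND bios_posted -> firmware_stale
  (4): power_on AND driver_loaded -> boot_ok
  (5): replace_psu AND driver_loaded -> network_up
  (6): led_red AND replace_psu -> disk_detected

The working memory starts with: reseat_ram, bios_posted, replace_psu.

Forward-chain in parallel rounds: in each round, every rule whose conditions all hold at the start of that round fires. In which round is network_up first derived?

3

Round 1 — (2), (3), derive boot_ok, firmware_stale.
Round 2 — (1), derive driver_loaded.
Round 3 — (5), derive network_up.
network_up first appears in round 3.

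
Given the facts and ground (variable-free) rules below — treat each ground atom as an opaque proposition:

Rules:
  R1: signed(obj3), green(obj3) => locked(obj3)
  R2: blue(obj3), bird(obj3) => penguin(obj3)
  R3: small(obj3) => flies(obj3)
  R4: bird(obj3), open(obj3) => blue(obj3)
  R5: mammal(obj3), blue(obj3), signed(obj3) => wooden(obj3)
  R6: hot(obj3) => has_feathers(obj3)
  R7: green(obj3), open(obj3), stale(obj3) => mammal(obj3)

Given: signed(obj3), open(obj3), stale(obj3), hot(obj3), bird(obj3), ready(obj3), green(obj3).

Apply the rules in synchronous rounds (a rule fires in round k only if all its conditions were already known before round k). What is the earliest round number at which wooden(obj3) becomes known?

2

Round 1 — R1, R4, R6, R7, derive locked(obj3), blue(obj3), has_feathers(obj3), mammal(obj3).
Round 2 — R2, R5, derive penguin(obj3), wooden(obj3).
wooden(obj3) first appears in round 2.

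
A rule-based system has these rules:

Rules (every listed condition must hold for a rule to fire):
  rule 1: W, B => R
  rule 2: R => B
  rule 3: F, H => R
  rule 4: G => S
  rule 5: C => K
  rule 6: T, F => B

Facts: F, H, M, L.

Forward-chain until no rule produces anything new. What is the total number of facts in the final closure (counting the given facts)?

6

Round 1: rule 3 [F, H => R]. Adds R.
Round 2: rule 2 [R => B]. Adds B.
Closure: {B, F, H, L, M, R} — 6 facts.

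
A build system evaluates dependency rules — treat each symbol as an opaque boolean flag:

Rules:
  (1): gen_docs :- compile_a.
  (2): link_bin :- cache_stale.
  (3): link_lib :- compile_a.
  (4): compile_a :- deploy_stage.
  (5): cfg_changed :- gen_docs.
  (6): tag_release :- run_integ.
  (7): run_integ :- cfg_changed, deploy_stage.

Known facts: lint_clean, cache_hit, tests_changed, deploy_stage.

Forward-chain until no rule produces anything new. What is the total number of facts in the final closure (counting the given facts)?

10

[1] (4) [compile_a :- deploy_stage.]. ⇒ new: compile_a.
[2] (1) [gen_docs :- compile_a.]; (3) [link_lib :- compile_a.]. ⇒ new: gen_docs, link_lib.
[3] (5) [cfg_changed :- gen_docs.]. ⇒ new: cfg_changed.
[4] (7) [run_integ :- cfg_changed, deploy_stage.]. ⇒ new: run_integ.
[5] (6) [tag_release :- run_integ.]. ⇒ new: tag_release.
Closure: {cache_hit, cfg_changed, compile_a, deploy_stage, gen_docs, link_lib, lint_clean, run_integ, tag_release, tests_changed} — 10 facts.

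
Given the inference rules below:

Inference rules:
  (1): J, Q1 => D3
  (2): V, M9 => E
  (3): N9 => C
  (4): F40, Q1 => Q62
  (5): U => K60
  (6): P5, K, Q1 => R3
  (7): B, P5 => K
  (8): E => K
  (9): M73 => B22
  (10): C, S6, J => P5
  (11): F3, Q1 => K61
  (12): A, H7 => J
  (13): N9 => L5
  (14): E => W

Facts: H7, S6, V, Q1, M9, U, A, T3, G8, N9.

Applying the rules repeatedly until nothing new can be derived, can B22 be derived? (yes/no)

Round 1: (2) [V, M9 => E]; (3) [N9 => C]; (5) [U => K60]; (12) [A, H7 => J]; (13) [N9 => L5]. New: E, C, K60, J, L5.
Round 2: (1) [J, Q1 => D3]; (8) [E => K]; (10) [C, S6, J => P5]; (14) [E => W]. New: D3, K, P5, W.
Round 3: (6) [P5, K, Q1 => R3]. New: R3.
Fixed point reached. B22 is concluded only by (9); (9) needs M73 (never derived).

no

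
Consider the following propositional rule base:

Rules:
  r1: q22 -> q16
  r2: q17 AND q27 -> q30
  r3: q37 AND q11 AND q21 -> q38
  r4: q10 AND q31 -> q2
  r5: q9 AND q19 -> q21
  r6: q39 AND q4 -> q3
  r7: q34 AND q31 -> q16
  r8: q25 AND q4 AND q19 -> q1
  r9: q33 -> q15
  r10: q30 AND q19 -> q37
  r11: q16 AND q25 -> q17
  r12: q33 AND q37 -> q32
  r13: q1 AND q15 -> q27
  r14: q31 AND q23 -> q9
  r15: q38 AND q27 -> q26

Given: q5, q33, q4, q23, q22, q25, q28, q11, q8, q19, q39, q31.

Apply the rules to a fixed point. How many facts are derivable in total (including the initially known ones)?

25

Round 1: r1 [q22 -> q16]; r6 [q39 AND q4 -> q3]; r8 [q25 AND q4 AND q19 -> q1]; r9 [q33 -> q15]; r14 [q31 AND q23 -> q9]. New: q16, q3, q1, q15, q9.
Round 2: r5 [q9 AND q19 -> q21]; r11 [q16 AND q25 -> q17]; r13 [q1 AND q15 -> q27]. New: q21, q17, q27.
Round 3: r2 [q17 AND q27 -> q30]. New: q30.
Round 4: r10 [q30 AND q19 -> q37]. New: q37.
Round 5: r3 [q37 AND q11 AND q21 -> q38]; r12 [q33 AND q37 -> q32]. New: q38, q32.
Round 6: r15 [q38 AND q27 -> q26]. New: q26.
Closure: {q1, q11, q15, q16, q17, q19, q21, q22, q23, q25, q26, q27, q28, q3, q30, q31, q32, q33, q37, q38, q39, q4, q5, q8, q9} — 25 facts.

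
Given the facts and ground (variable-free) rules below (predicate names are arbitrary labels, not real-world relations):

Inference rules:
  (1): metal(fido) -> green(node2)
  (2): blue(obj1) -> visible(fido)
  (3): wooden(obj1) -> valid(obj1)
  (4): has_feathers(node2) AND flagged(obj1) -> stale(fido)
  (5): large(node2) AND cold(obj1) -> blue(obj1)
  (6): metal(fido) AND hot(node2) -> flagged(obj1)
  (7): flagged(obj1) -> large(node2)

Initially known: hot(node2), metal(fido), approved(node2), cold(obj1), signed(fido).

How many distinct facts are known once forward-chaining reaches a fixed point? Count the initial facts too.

Round 1: (1) [metal(fido) -> green(node2)]; (6) [metal(fido) AND hot(node2) -> flagged(obj1)]. New: green(node2), flagged(obj1).
Round 2: (7) [flagged(obj1) -> large(node2)]. New: large(node2).
Round 3: (5) [large(node2) AND cold(obj1) -> blue(obj1)]. New: blue(obj1).
Round 4: (2) [blue(obj1) -> visible(fido)]. New: visible(fido).
Closure: {approved(node2), blue(obj1), cold(obj1), flagged(obj1), green(node2), hot(node2), large(node2), metal(fido), signed(fido), visible(fido)} — 10 facts.

10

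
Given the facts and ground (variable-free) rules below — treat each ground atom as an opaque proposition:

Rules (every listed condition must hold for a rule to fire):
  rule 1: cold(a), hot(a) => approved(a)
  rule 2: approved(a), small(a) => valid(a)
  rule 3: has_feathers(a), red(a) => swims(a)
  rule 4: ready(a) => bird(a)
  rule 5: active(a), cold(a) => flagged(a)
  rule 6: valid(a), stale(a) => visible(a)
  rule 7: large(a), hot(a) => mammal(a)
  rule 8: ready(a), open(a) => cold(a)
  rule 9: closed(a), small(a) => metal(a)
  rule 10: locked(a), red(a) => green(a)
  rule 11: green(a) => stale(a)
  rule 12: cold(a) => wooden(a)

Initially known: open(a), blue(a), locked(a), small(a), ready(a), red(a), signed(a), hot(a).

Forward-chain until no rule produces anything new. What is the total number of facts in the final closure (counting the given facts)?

16

Round 1 fires rule 4, rule 8, rule 10, giving bird(a), cold(a), green(a).
Round 2 fires rule 1, rule 11, rule 12, giving approved(a), stale(a), wooden(a).
Round 3 fires rule 2, giving valid(a).
Round 4 fires rule 6, giving visible(a).
Closure: {approved(a), bird(a), blue(a), cold(a), green(a), hot(a), locked(a), open(a), ready(a), red(a), signed(a), small(a), stale(a), valid(a), visible(a), wooden(a)} — 16 facts.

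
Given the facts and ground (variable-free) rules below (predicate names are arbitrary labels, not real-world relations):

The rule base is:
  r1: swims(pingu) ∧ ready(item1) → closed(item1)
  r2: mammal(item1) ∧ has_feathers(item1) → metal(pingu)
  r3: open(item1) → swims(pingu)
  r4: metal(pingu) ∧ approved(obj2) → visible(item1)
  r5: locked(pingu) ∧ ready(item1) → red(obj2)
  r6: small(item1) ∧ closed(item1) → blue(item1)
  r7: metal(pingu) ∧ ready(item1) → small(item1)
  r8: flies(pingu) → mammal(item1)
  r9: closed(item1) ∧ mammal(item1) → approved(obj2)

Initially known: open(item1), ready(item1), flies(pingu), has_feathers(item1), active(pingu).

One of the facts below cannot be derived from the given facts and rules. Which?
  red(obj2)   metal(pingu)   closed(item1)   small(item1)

Round 1: r3 [open(item1) → swims(pingu)]; r8 [flies(pingu) → mammal(item1)]. New: swims(pingu), mammal(item1).
Round 2: r1 [swims(pingu) ∧ ready(item1) → closed(item1)]; r2 [mammal(item1) ∧ has_feathers(item1) → metal(pingu)]. New: closed(item1), metal(pingu).
Round 3: r7 [metal(pingu) ∧ ready(item1) → small(item1)]; r9 [closed(item1) ∧ mammal(item1) → approved(obj2)]. New: small(item1), approved(obj2).
Round 4: r4 [metal(pingu) ∧ approved(obj2) → visible(item1)]; r6 [small(item1) ∧ closed(item1) → blue(item1)]. New: visible(item1), blue(item1).
Derived: small(item1) (round 3), metal(pingu) (round 2), closed(item1) (round 2). red(obj2) never appears in any round.

red(obj2)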